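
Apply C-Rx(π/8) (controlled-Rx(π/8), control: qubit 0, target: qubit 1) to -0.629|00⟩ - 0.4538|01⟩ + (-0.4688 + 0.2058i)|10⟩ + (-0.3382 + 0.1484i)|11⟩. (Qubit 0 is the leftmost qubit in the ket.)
-0.629|00⟩ - 0.4538|01⟩ + (-0.4308 + 0.2678i)|10⟩ + (-0.2916 + 0.237i)|11⟩

C-Rx(π/8) leaves the control-|0⟩ kets |00⟩, |01⟩ unchanged and applies Rx(π/8) to qubit 1 on the control-|1⟩ pair (|10⟩, |11⟩).
Rx(π/8) = [[cos(θ/2), −i·sin(θ/2)], [−i·sin(θ/2), cos(θ/2)]]; θ = π/8, cos(θ/2) ≈ 0.980785, sin(θ/2) ≈ 0.19509.
With a = amp(|10⟩) = (-0.4688 + 0.2058i) and b = amp(|11⟩) = (-0.3382 + 0.1484i):
new amp(|10⟩) = (0.980785)·a + (-0.19509i)·b = (-0.4308 + 0.2678i)
new amp(|11⟩) = (-0.19509i)·a + (0.980785)·b = (-0.2916 + 0.237i)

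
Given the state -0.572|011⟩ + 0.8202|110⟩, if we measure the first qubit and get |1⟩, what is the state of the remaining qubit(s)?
|10⟩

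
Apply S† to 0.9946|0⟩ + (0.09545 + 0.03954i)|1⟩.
0.9946|0⟩ + (0.03954 - 0.09545i)|1⟩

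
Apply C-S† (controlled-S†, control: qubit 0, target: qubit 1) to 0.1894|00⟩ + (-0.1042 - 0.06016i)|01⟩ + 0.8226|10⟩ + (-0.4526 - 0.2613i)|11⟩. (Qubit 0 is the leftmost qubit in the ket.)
0.1894|00⟩ + (-0.1042 - 0.06016i)|01⟩ + 0.8226|10⟩ + (-0.2613 + 0.4526i)|11⟩

C-S† leaves the control-|0⟩ kets |00⟩, |01⟩ unchanged and applies S† to qubit 1 on the control-|1⟩ pair (|10⟩, |11⟩).
S† = [[1, 0], [0, -i]].
With a = amp(|10⟩) = 0.8226 and b = amp(|11⟩) = (-0.4526 - 0.2613i):
new amp(|10⟩) = (1)·a = 0.8226
new amp(|11⟩) = (-i)·b = (-0.2613 + 0.4526i)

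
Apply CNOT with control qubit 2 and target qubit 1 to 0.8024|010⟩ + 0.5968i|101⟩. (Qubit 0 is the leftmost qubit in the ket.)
0.8024|010⟩ + 0.5968i|111⟩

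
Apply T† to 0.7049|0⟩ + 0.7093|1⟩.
0.7049|0⟩ + (0.5016 - 0.5016i)|1⟩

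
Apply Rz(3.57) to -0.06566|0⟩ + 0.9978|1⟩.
(0.01396 + 0.06416i)|0⟩ + (-0.2121 + 0.975i)|1⟩

Rz(3.57) = [[e^(−iθ/2), 0], [0, e^(iθ/2)]] with e^(±iθ/2) = cos(θ/2) ± i·sin(θ/2); θ = 3.57, cos(θ/2) ≈ -0.212569, sin(θ/2) ≈ 0.977146.
With a = amp(|0⟩) = -0.06566 and b = amp(|1⟩) = 0.9978:
new amp(|0⟩) = (-0.212569 - 0.977146i)·a = (0.01396 + 0.06416i)
new amp(|1⟩) = (-0.212569 + 0.977146i)·b = (-0.2121 + 0.975i)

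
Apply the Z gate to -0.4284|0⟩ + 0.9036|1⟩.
-0.4284|0⟩ - 0.9036|1⟩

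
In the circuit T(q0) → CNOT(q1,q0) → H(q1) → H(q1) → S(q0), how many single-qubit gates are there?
4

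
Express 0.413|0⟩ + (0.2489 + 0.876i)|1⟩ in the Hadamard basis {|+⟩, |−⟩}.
(0.468 + 0.6194i)|+⟩ + (0.116 - 0.6194i)|−⟩

With |ψ⟩ = α|0⟩ + β|1⟩, the Hadamard-basis coefficients are ⟨+|ψ⟩ = (α + β)/√2 and ⟨−|ψ⟩ = (α − β)/√2.
Here α = 0.413, β = (0.2489 + 0.876i): (α + β)/√2 = (0.468 + 0.6194i), (α − β)/√2 = (0.116 - 0.6194i).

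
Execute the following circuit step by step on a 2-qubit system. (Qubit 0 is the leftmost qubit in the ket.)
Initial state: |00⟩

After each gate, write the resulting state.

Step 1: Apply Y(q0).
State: i|10⟩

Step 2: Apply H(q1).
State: (1/√2)i|10⟩ + (1/√2)i|11⟩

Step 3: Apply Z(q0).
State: -(1/√2)i|10⟩ - (1/√2)i|11⟩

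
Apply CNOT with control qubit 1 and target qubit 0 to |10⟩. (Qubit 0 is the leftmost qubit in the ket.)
|10⟩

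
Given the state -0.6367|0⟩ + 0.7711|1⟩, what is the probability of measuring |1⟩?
0.5946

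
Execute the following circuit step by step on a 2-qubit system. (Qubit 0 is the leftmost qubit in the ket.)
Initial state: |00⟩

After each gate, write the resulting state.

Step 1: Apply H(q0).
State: 1/√2|00⟩ + 1/√2|10⟩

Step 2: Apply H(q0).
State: |00⟩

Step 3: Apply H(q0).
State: 1/√2|00⟩ + 1/√2|10⟩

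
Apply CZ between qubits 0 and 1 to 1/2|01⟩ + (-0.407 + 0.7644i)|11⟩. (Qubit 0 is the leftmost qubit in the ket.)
1/2|01⟩ + (0.407 - 0.7644i)|11⟩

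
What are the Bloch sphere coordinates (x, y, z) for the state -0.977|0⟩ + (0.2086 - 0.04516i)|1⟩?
(-0.4076, 0.08824, 0.909)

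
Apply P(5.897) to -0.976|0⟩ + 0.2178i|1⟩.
-0.976|0⟩ + (0.08204 + 0.2018i)|1⟩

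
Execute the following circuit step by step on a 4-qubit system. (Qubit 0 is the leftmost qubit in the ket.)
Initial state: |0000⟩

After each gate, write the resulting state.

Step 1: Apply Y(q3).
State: i|0001⟩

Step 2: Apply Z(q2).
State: i|0001⟩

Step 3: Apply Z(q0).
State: i|0001⟩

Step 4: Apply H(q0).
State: (1/√2)i|0001⟩ + (1/√2)i|1001⟩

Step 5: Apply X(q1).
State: (1/√2)i|0101⟩ + (1/√2)i|1101⟩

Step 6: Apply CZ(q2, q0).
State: (1/√2)i|0101⟩ + (1/√2)i|1101⟩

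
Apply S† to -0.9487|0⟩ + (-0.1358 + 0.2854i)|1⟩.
-0.9487|0⟩ + (0.2854 + 0.1358i)|1⟩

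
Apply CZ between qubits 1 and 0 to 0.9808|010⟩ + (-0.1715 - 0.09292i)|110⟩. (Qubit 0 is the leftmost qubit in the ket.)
0.9808|010⟩ + (0.1715 + 0.09292i)|110⟩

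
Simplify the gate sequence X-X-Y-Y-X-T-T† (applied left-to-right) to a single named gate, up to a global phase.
X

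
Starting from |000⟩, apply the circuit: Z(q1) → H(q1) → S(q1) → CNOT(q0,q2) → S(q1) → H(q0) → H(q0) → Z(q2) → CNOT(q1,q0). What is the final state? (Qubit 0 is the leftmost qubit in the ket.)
1/√2|000⟩ - 1/√2|110⟩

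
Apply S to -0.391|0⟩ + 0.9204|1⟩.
-0.391|0⟩ + 0.9204i|1⟩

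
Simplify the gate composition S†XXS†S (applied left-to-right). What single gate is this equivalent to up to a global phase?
S†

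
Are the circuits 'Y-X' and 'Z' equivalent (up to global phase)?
Yes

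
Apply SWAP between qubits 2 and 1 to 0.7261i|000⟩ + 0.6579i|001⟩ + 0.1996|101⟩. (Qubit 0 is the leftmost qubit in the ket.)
0.7261i|000⟩ + 0.6579i|010⟩ + 0.1996|110⟩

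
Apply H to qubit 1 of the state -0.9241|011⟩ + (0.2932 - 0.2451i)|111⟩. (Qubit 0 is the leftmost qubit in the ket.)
-0.6534|001⟩ + 0.6534|011⟩ + (0.2073 - 0.1733i)|101⟩ + (-0.2073 + 0.1733i)|111⟩

H on qubit 1 mixes each pair of kets that differ only in qubit 1: amplitudes (a, b) of (|…0…⟩, |…1…⟩) become ((a + b)/√2, (a − b)/√2). Kets absent from the input have amplitude 0.
(|001⟩, |011⟩): (a, b) = (0, -0.9241) → (-0.6534, 0.6534)
(|101⟩, |111⟩): (a, b) = (0, (0.2932 - 0.2451i)) → ((0.2073 - 0.1733i), (-0.2073 + 0.1733i))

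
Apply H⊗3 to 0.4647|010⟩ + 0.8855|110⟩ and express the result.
0.4774|000⟩ + 0.4774|001⟩ - 0.4774|010⟩ - 0.4774|011⟩ - 0.1488|100⟩ - 0.1488|101⟩ + 0.1488|110⟩ + 0.1488|111⟩

H⊗3 gives amp(|y⟩) = (1/2√2) Σ_x (−1)^(x·y) amp(|x⟩), where x·y is the number of positions in which both x and y have a 1.
|000⟩: (0.4647 + 0.8855)/(2√2) = 0.4774
|001⟩: (0.4647 + 0.8855)/(2√2) = 0.4774
|010⟩: (-0.4647 - 0.8855)/(2√2) = -0.4774
|011⟩: (-0.4647 - 0.8855)/(2√2) = -0.4774
|100⟩: (0.4647 - 0.8855)/(2√2) = -0.1488
|101⟩: (0.4647 - 0.8855)/(2√2) = -0.1488
|110⟩: (-0.4647 + 0.8855)/(2√2) = 0.1488
|111⟩: (-0.4647 + 0.8855)/(2√2) = 0.1488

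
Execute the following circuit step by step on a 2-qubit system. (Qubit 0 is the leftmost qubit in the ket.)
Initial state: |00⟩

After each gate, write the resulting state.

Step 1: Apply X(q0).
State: |10⟩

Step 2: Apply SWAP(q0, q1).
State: |01⟩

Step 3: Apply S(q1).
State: i|01⟩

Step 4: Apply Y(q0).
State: -|11⟩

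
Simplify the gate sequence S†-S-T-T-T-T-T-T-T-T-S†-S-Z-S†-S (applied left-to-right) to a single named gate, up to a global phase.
Z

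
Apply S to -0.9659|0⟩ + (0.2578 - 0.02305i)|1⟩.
-0.9659|0⟩ + (0.02305 + 0.2578i)|1⟩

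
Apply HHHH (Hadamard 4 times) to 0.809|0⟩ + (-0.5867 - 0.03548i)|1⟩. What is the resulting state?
0.809|0⟩ + (-0.5867 - 0.03548i)|1⟩

H² = I, so an even number of Hadamards cancels: H^4 = I and the state is unchanged.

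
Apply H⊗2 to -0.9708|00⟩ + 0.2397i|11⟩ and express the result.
(-0.4854 + 0.1199i)|00⟩ + (-0.4854 - 0.1199i)|01⟩ + (-0.4854 - 0.1199i)|10⟩ + (-0.4854 + 0.1199i)|11⟩

H⊗2 gives amp(|y⟩) = (1/2) Σ_x (−1)^(x·y) amp(|x⟩), where x·y is the number of positions in which both x and y have a 1.
|00⟩: (-0.9708 + 0.2397i)/2 = (-0.4854 + 0.1199i)
|01⟩: (-0.9708 - 0.2397i)/2 = (-0.4854 - 0.1199i)
|10⟩: (-0.9708 - 0.2397i)/2 = (-0.4854 - 0.1199i)
|11⟩: (-0.9708 + 0.2397i)/2 = (-0.4854 + 0.1199i)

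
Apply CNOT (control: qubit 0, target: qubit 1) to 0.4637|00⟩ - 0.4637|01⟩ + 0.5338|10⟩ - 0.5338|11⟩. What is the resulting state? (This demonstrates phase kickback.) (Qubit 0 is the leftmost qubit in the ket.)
0.4637|00⟩ - 0.4637|01⟩ - 0.5338|10⟩ + 0.5338|11⟩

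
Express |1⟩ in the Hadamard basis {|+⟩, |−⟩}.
1/√2|+⟩ - 1/√2|−⟩

With |ψ⟩ = α|0⟩ + β|1⟩, the Hadamard-basis coefficients are ⟨+|ψ⟩ = (α + β)/√2 and ⟨−|ψ⟩ = (α − β)/√2.
Here α = 0, β = 1: (α + β)/√2 = 1/√2, (α − β)/√2 = -1/√2.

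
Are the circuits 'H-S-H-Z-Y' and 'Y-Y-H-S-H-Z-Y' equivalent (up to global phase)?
Yes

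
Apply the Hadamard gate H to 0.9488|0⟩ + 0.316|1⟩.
0.8943|0⟩ + 0.4475|1⟩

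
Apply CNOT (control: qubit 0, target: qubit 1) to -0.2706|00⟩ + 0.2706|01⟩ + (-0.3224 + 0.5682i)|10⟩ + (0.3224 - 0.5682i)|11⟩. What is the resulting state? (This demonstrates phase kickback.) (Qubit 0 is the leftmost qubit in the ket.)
-0.2706|00⟩ + 0.2706|01⟩ + (0.3224 - 0.5682i)|10⟩ + (-0.3224 + 0.5682i)|11⟩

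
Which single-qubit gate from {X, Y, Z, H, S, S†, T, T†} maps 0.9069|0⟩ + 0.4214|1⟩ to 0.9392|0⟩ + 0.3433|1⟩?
H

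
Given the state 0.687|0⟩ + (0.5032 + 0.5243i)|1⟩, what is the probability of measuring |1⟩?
0.5281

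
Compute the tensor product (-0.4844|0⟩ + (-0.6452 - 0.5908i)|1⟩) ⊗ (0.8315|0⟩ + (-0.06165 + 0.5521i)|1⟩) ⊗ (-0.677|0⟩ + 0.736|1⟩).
0.2727|000⟩ - 0.2964|001⟩ + (-0.02022 + 0.1811i)|010⟩ + (0.02198 - 0.1968i)|011⟩ + (0.3632 + 0.3326i)|100⟩ + (-0.3949 - 0.3616i)|101⟩ + (-0.2478 + 0.2165i)|110⟩ + (0.2693 - 0.2354i)|111⟩

amp(|b₁b₂…⟩) = product of the factor amplitudes for bits b₁, b₂, …; only kets whose every factor amplitude is nonzero survive.
|000⟩: (-0.4844)(0.8315)(-0.677) = 0.2727
|001⟩: (-0.4844)(0.8315)(0.736) = -0.2964
|010⟩: (-0.4844)(-0.06165 + 0.5521i)(-0.677) = (-0.02022 + 0.1811i)
|011⟩: (-0.4844)(-0.06165 + 0.5521i)(0.736) = (0.02198 - 0.1968i)
|100⟩: (-0.6452 - 0.5908i)(0.8315)(-0.677) = (0.3632 + 0.3326i)
|101⟩: (-0.6452 - 0.5908i)(0.8315)(0.736) = (-0.3949 - 0.3616i)
|110⟩: (-0.6452 - 0.5908i)(-0.06165 + 0.5521i)(-0.677) = (-0.2478 + 0.2165i)
|111⟩: (-0.6452 - 0.5908i)(-0.06165 + 0.5521i)(0.736) = (0.2693 - 0.2354i)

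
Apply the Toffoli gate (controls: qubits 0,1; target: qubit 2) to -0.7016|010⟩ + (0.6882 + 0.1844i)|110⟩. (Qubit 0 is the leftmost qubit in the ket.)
-0.7016|010⟩ + (0.6882 + 0.1844i)|111⟩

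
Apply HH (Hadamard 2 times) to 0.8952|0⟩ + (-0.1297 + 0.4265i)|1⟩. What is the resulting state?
0.8952|0⟩ + (-0.1297 + 0.4265i)|1⟩

H² = I, so an even number of Hadamards cancels: H^2 = I and the state is unchanged.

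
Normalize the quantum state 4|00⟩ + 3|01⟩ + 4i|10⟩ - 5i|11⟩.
0.4924|00⟩ + 0.3693|01⟩ + 0.4924i|10⟩ - 0.6155i|11⟩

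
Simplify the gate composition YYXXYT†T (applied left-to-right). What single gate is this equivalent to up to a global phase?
Y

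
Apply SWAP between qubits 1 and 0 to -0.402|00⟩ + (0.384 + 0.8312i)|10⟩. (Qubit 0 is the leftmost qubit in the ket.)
-0.402|00⟩ + (0.384 + 0.8312i)|01⟩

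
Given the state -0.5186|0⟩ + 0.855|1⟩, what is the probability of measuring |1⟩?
0.731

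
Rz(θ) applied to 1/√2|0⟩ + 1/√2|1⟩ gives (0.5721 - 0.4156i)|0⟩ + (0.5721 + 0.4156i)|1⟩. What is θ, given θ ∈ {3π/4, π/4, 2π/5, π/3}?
2π/5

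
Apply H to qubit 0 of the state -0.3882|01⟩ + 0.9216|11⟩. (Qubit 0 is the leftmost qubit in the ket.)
0.3772|01⟩ - 0.9262|11⟩

H on qubit 0 mixes each pair of kets that differ only in qubit 0: amplitudes (a, b) of (|…0…⟩, |…1…⟩) become ((a + b)/√2, (a − b)/√2). Kets absent from the input have amplitude 0.
(|01⟩, |11⟩): (a, b) = (-0.3882, 0.9216) → (0.3772, -0.9262)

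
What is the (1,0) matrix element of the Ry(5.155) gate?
0.5346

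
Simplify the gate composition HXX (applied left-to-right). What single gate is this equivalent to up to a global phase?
H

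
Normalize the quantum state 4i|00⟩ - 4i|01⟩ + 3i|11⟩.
0.6247i|00⟩ - 0.6247i|01⟩ + 0.4685i|11⟩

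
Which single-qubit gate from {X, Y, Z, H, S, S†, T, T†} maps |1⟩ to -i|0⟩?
Y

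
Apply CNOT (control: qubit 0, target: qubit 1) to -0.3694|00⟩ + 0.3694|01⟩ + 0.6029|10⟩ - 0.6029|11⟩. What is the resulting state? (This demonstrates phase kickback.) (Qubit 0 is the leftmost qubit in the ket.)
-0.3694|00⟩ + 0.3694|01⟩ - 0.6029|10⟩ + 0.6029|11⟩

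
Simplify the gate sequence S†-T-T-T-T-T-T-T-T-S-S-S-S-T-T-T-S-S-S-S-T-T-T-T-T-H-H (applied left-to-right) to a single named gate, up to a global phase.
S†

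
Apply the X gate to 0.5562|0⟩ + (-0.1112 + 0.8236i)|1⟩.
(-0.1112 + 0.8236i)|0⟩ + 0.5562|1⟩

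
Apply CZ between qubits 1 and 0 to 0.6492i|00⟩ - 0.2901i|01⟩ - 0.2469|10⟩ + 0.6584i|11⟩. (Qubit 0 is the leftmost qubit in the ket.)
0.6492i|00⟩ - 0.2901i|01⟩ - 0.2469|10⟩ - 0.6584i|11⟩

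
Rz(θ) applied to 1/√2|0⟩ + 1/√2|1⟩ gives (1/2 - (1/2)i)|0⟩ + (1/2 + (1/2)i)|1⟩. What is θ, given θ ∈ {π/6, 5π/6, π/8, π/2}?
π/2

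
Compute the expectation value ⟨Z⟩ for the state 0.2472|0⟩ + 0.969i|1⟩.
-0.8779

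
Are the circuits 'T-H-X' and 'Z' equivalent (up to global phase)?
No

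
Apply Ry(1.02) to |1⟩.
-0.4882|0⟩ + 0.8727|1⟩

Ry(1.02) = [[cos(θ/2), −sin(θ/2)], [sin(θ/2), cos(θ/2)]]; θ = 1.02, cos(θ/2) ≈ 0.872745, sin(θ/2) ≈ 0.488177.
With a = amp(|0⟩) = 0 and b = amp(|1⟩) = 1:
new amp(|0⟩) = (0.872745)·a + (-0.488177)·b = -0.4882
new amp(|1⟩) = (0.488177)·a + (0.872745)·b = 0.8727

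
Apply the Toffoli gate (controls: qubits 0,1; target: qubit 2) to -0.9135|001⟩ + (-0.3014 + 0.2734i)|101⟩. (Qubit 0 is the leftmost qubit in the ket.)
-0.9135|001⟩ + (-0.3014 + 0.2734i)|101⟩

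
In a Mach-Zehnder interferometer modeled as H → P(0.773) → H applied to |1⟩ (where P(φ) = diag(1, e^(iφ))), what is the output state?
(0.1421 - 0.3491i)|0⟩ + (0.8579 + 0.3491i)|1⟩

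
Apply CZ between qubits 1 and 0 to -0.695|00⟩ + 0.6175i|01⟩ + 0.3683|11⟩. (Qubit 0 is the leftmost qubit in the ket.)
-0.695|00⟩ + 0.6175i|01⟩ - 0.3683|11⟩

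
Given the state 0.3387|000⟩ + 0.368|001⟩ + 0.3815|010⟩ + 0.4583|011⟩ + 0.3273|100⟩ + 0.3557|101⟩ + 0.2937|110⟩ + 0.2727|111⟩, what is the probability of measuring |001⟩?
0.1354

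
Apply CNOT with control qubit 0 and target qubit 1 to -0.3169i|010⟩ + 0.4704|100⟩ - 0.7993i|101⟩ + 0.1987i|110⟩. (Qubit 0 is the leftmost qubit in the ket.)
-0.3169i|010⟩ + 0.1987i|100⟩ + 0.4704|110⟩ - 0.7993i|111⟩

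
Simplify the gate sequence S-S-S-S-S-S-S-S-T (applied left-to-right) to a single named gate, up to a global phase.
T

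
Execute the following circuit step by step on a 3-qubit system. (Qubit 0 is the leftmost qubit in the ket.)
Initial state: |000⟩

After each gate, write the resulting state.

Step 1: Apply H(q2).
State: 1/√2|000⟩ + 1/√2|001⟩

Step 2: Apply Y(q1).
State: (1/√2)i|010⟩ + (1/√2)i|011⟩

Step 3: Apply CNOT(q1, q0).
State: (1/√2)i|110⟩ + (1/√2)i|111⟩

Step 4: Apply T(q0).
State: (-1/2 + (1/2)i)|110⟩ + (-1/2 + (1/2)i)|111⟩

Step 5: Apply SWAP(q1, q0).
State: (-1/2 + (1/2)i)|110⟩ + (-1/2 + (1/2)i)|111⟩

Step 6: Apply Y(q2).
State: (1/2 + (1/2)i)|110⟩ + (-1/2 - (1/2)i)|111⟩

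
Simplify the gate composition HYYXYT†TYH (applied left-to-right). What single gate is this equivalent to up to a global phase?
Z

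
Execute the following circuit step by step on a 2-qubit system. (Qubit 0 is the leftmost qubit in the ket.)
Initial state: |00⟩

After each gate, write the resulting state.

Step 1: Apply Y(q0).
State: i|10⟩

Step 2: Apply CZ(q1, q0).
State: i|10⟩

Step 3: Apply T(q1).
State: i|10⟩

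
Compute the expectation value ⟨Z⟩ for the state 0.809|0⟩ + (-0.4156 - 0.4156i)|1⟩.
0.309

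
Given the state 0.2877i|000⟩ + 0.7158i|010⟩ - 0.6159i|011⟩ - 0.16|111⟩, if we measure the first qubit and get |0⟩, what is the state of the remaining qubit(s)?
0.2914i|00⟩ + 0.7251i|10⟩ - 0.6239i|11⟩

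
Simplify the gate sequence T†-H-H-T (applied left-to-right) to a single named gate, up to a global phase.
I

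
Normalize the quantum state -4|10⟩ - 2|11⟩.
-0.8944|10⟩ - 1/√5|11⟩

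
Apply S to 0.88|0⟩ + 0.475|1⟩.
0.88|0⟩ + 0.475i|1⟩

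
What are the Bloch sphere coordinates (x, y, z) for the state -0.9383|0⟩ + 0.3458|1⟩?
(-0.6489, 0, 0.7608)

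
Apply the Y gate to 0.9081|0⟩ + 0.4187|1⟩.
-0.4187i|0⟩ + 0.9081i|1⟩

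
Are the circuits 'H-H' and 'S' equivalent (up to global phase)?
No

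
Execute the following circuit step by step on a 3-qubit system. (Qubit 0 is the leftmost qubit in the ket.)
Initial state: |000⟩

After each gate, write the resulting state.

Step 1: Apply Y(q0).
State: i|100⟩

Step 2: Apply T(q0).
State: (-1/√2 + (1/√2)i)|100⟩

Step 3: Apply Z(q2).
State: (-1/√2 + (1/√2)i)|100⟩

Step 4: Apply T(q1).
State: (-1/√2 + (1/√2)i)|100⟩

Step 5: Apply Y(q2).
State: (-1/√2 - (1/√2)i)|101⟩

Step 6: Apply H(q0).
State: (-1/2 - (1/2)i)|001⟩ + (1/2 + (1/2)i)|101⟩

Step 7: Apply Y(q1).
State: (1/2 - (1/2)i)|011⟩ + (-1/2 + (1/2)i)|111⟩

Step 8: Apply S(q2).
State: (1/2 + (1/2)i)|011⟩ + (-1/2 - (1/2)i)|111⟩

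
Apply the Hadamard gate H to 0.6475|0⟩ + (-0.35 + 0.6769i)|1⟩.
(0.2104 + 0.4786i)|0⟩ + (0.7053 - 0.4786i)|1⟩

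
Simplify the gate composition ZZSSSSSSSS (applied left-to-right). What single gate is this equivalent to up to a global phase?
I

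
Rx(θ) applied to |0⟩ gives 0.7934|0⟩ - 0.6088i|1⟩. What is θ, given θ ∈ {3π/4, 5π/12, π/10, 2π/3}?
5π/12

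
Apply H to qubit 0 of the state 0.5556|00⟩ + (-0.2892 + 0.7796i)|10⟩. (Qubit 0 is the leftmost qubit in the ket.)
(0.1884 + 0.5513i)|00⟩ + (0.5974 - 0.5513i)|10⟩

H on qubit 0 mixes each pair of kets that differ only in qubit 0: amplitudes (a, b) of (|…0…⟩, |…1…⟩) become ((a + b)/√2, (a − b)/√2). Kets absent from the input have amplitude 0.
(|00⟩, |10⟩): (a, b) = (0.5556, (-0.2892 + 0.7796i)) → ((0.1884 + 0.5513i), (0.5974 - 0.5513i))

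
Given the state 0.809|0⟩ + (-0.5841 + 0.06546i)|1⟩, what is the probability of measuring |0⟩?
0.6545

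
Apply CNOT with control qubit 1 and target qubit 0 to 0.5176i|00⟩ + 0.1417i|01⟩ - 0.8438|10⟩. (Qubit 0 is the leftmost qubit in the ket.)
0.5176i|00⟩ - 0.8438|10⟩ + 0.1417i|11⟩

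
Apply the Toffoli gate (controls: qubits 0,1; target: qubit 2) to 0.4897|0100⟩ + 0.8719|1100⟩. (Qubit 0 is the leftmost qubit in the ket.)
0.4897|0100⟩ + 0.8719|1110⟩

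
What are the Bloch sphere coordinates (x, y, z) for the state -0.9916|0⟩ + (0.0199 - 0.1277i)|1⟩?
(-0.03947, 0.2533, 0.9666)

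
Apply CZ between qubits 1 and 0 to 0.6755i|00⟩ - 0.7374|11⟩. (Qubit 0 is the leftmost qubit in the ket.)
0.6755i|00⟩ + 0.7374|11⟩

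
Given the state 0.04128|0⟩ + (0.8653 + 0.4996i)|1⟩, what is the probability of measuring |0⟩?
0.001704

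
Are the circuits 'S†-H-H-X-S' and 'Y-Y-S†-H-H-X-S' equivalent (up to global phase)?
Yes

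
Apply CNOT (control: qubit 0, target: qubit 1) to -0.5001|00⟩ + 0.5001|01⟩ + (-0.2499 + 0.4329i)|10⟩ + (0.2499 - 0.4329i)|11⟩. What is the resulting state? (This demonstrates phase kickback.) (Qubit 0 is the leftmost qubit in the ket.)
-0.5001|00⟩ + 0.5001|01⟩ + (0.2499 - 0.4329i)|10⟩ + (-0.2499 + 0.4329i)|11⟩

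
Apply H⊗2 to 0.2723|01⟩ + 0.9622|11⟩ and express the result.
0.6173|00⟩ - 0.6173|01⟩ - 0.345|10⟩ + 0.345|11⟩

H⊗2 gives amp(|y⟩) = (1/2) Σ_x (−1)^(x·y) amp(|x⟩), where x·y is the number of positions in which both x and y have a 1.
|00⟩: (0.2723 + 0.9622)/2 = 0.6173
|01⟩: (-0.2723 - 0.9622)/2 = -0.6173
|10⟩: (0.2723 - 0.9622)/2 = -0.345
|11⟩: (-0.2723 + 0.9622)/2 = 0.345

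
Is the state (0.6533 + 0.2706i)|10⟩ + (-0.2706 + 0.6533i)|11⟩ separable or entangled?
Separable

Writing the state as a|00⟩ + b|01⟩ + c|10⟩ + d|11⟩, it is a product state iff ad − bc = 0.
Here (a, b, c, d) = (0, 0, (0.6533 + 0.2706i), (-0.2706 + 0.6533i)): ad − bc = (0)(-0.2706 + 0.6533i) − (0)(0.6533 + 0.2706i) = 0, so the state is separable.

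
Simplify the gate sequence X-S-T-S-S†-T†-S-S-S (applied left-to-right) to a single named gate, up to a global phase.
X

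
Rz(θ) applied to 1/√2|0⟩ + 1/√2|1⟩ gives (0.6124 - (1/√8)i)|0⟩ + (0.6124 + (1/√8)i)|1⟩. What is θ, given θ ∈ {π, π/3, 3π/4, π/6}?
π/3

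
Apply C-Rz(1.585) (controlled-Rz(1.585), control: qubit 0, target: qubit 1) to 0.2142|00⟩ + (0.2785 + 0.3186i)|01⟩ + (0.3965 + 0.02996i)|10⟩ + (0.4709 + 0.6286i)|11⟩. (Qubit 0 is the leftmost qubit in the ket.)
0.2142|00⟩ + (0.2785 + 0.3186i)|01⟩ + (0.2997 - 0.2613i)|10⟩ + (-0.117 + 0.7767i)|11⟩

C-Rz(1.585) leaves the control-|0⟩ kets |00⟩, |01⟩ unchanged and applies Rz(1.585) to qubit 1 on the control-|1⟩ pair (|10⟩, |11⟩).
Rz(1.585) = [[e^(−iθ/2), 0], [0, e^(iθ/2)]] with e^(±iθ/2) = cos(θ/2) ± i·sin(θ/2); θ = 1.585, cos(θ/2) ≈ 0.702067, sin(θ/2) ≈ 0.712111.
With a = amp(|10⟩) = (0.3965 + 0.02996i) and b = amp(|11⟩) = (0.4709 + 0.6286i):
new amp(|10⟩) = (0.702067 - 0.712111i)·a = (0.2997 - 0.2613i)
new amp(|11⟩) = (0.702067 + 0.712111i)·b = (-0.117 + 0.7767i)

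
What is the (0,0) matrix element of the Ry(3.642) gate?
-0.2476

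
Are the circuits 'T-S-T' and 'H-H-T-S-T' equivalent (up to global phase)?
Yes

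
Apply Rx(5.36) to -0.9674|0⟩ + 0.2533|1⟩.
(0.8662 - 0.1128i)|0⟩ + (-0.2268 + 0.4309i)|1⟩

Rx(5.36) = [[cos(θ/2), −i·sin(θ/2)], [−i·sin(θ/2), cos(θ/2)]]; θ = 5.36, cos(θ/2) ≈ -0.895344, sin(θ/2) ≈ 0.445375.
With a = amp(|0⟩) = -0.9674 and b = amp(|1⟩) = 0.2533:
new amp(|0⟩) = (-0.895344)·a + (-0.445375i)·b = (0.8662 - 0.1128i)
new amp(|1⟩) = (-0.445375i)·a + (-0.895344)·b = (-0.2268 + 0.4309i)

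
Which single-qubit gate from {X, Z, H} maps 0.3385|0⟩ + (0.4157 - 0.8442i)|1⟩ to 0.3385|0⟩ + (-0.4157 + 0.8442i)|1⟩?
Z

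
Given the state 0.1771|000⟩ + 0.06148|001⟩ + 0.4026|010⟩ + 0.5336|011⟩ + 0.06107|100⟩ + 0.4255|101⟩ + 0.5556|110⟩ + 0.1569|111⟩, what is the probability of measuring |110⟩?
0.3087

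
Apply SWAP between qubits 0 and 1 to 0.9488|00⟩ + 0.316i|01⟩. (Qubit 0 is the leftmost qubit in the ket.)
0.9488|00⟩ + 0.316i|10⟩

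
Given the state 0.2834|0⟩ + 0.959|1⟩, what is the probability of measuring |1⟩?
0.9197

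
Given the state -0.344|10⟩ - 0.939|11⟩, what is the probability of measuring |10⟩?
0.1183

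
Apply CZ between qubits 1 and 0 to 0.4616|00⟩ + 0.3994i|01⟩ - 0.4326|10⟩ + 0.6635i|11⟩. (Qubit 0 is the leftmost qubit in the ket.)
0.4616|00⟩ + 0.3994i|01⟩ - 0.4326|10⟩ - 0.6635i|11⟩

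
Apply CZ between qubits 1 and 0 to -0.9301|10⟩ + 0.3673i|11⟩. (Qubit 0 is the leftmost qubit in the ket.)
-0.9301|10⟩ - 0.3673i|11⟩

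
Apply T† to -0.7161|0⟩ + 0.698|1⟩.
-0.7161|0⟩ + (0.4936 - 0.4936i)|1⟩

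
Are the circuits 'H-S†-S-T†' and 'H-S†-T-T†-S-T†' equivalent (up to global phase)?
Yes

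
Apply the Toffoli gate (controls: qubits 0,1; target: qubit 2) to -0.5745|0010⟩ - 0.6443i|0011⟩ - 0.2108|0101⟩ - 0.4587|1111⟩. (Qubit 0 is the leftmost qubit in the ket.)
-0.5745|0010⟩ - 0.6443i|0011⟩ - 0.2108|0101⟩ - 0.4587|1101⟩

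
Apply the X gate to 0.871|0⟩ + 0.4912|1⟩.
0.4912|0⟩ + 0.871|1⟩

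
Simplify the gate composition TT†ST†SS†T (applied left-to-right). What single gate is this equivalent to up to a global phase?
S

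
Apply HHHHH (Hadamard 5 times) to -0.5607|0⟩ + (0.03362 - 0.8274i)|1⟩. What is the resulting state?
(-0.3727 - 0.5851i)|0⟩ + (-0.4202 + 0.5851i)|1⟩

H² = I, so H^5 = H: a single Hadamard. With (a, b) = (-0.5607, (0.03362 - 0.8274i)), H gives ((a + b)/√2, (a − b)/√2) = ((-0.3727 - 0.5851i), (-0.4202 + 0.5851i)).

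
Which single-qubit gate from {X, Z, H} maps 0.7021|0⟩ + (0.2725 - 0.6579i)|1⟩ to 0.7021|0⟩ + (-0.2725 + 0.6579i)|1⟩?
Z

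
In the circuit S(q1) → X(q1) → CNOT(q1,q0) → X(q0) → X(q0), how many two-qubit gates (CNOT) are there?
1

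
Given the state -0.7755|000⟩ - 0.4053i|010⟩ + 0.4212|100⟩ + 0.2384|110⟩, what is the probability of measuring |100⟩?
0.1774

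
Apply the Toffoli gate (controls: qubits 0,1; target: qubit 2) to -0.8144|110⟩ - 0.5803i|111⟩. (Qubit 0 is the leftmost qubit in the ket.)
-0.5803i|110⟩ - 0.8144|111⟩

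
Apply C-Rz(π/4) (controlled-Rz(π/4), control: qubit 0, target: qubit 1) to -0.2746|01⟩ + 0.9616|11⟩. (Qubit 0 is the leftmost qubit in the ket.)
-0.2746|01⟩ + (0.8884 + 0.368i)|11⟩

C-Rz(π/4) leaves the control-|0⟩ kets |00⟩, |01⟩ unchanged and applies Rz(π/4) to qubit 1 on the control-|1⟩ pair (|10⟩, |11⟩).
Rz(π/4) = [[e^(−iθ/2), 0], [0, e^(iθ/2)]] with e^(±iθ/2) = cos(θ/2) ± i·sin(θ/2); θ = π/4, cos(θ/2) ≈ 0.92388, sin(θ/2) ≈ 0.382683.
With a = amp(|10⟩) = 0 and b = amp(|11⟩) = 0.9616:
new amp(|10⟩) = (0.92388 - 0.382683i)·a = 0
new amp(|11⟩) = (0.92388 + 0.382683i)·b = (0.8884 + 0.368i)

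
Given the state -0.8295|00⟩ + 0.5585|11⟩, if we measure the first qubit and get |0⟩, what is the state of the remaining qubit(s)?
-|0⟩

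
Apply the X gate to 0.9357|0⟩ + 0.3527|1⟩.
0.3527|0⟩ + 0.9357|1⟩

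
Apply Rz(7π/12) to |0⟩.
(0.6088 - 0.7934i)|0⟩

Rz(7π/12) = [[e^(−iθ/2), 0], [0, e^(iθ/2)]] with e^(±iθ/2) = cos(θ/2) ± i·sin(θ/2); θ = 7π/12, cos(θ/2) ≈ 0.608761, sin(θ/2) ≈ 0.793353.
With a = amp(|0⟩) = 1 and b = amp(|1⟩) = 0:
new amp(|0⟩) = (0.608761 - 0.793353i)·a = (0.6088 - 0.7934i)
new amp(|1⟩) = (0.608761 + 0.793353i)·b = 0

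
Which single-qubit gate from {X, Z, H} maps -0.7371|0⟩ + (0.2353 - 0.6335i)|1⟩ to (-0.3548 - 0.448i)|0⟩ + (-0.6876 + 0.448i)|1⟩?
H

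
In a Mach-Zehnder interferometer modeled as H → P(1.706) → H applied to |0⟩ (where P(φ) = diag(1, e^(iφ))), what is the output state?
(0.4326 + 0.4954i)|0⟩ + (0.5674 - 0.4954i)|1⟩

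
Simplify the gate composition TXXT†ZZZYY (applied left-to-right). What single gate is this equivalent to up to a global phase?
Z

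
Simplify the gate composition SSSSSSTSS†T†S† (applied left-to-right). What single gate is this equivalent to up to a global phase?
S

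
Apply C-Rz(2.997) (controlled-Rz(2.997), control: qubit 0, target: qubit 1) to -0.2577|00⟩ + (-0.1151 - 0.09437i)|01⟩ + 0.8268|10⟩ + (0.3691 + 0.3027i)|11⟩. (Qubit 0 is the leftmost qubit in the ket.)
-0.2577|00⟩ + (-0.1151 - 0.09437i)|01⟩ + (0.05972 - 0.8246i)|10⟩ + (-0.2752 + 0.39i)|11⟩

C-Rz(2.997) leaves the control-|0⟩ kets |00⟩, |01⟩ unchanged and applies Rz(2.997) to qubit 1 on the control-|1⟩ pair (|10⟩, |11⟩).
Rz(2.997) = [[e^(−iθ/2), 0], [0, e^(iθ/2)]] with e^(±iθ/2) = cos(θ/2) ± i·sin(θ/2); θ = 2.997, cos(θ/2) ≈ 0.0722334, sin(θ/2) ≈ 0.997388.
With a = amp(|10⟩) = 0.8268 and b = amp(|11⟩) = (0.3691 + 0.3027i):
new amp(|10⟩) = (0.0722334 - 0.997388i)·a = (0.05972 - 0.8246i)
new amp(|11⟩) = (0.0722334 + 0.997388i)·b = (-0.2752 + 0.39i)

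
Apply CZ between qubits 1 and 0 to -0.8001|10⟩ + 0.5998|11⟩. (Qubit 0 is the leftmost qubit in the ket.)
-0.8001|10⟩ - 0.5998|11⟩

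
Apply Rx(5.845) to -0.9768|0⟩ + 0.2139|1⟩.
(0.9534 - 0.04649i)|0⟩ + (-0.2088 + 0.2123i)|1⟩

Rx(5.845) = [[cos(θ/2), −i·sin(θ/2)], [−i·sin(θ/2), cos(θ/2)]]; θ = 5.845, cos(θ/2) ≈ -0.976095, sin(θ/2) ≈ 0.217344.
With a = amp(|0⟩) = -0.9768 and b = amp(|1⟩) = 0.2139:
new amp(|0⟩) = (-0.976095)·a + (-0.217344i)·b = (0.9534 - 0.04649i)
new amp(|1⟩) = (-0.217344i)·a + (-0.976095)·b = (-0.2088 + 0.2123i)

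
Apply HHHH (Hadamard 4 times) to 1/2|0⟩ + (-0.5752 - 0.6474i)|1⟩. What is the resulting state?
1/2|0⟩ + (-0.5752 - 0.6474i)|1⟩

H² = I, so an even number of Hadamards cancels: H^4 = I and the state is unchanged.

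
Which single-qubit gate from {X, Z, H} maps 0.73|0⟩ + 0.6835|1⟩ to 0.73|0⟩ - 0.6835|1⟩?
Z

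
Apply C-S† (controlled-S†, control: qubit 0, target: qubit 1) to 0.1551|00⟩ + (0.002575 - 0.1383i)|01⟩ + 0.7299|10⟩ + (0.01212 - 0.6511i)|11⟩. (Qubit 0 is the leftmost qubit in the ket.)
0.1551|00⟩ + (0.002575 - 0.1383i)|01⟩ + 0.7299|10⟩ + (-0.6511 - 0.01212i)|11⟩

C-S† leaves the control-|0⟩ kets |00⟩, |01⟩ unchanged and applies S† to qubit 1 on the control-|1⟩ pair (|10⟩, |11⟩).
S† = [[1, 0], [0, -i]].
With a = amp(|10⟩) = 0.7299 and b = amp(|11⟩) = (0.01212 - 0.6511i):
new amp(|10⟩) = (1)·a = 0.7299
new amp(|11⟩) = (-i)·b = (-0.6511 - 0.01212i)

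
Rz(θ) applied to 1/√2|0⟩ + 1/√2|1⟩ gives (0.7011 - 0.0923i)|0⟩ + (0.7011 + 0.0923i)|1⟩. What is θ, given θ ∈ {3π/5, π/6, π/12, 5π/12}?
π/12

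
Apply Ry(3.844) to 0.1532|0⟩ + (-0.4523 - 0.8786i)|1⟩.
(0.372 + 0.825i)|0⟩ + (0.2995 + 0.3023i)|1⟩

Ry(3.844) = [[cos(θ/2), −sin(θ/2)], [sin(θ/2), cos(θ/2)]]; θ = 3.844, cos(θ/2) ≈ -0.344028, sin(θ/2) ≈ 0.938959.
With a = amp(|0⟩) = 0.1532 and b = amp(|1⟩) = (-0.4523 - 0.8786i):
new amp(|0⟩) = (-0.344028)·a + (-0.938959)·b = (0.372 + 0.825i)
new amp(|1⟩) = (0.938959)·a + (-0.344028)·b = (0.2995 + 0.3023i)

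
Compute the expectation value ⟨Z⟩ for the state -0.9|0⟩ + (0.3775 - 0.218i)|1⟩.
0.62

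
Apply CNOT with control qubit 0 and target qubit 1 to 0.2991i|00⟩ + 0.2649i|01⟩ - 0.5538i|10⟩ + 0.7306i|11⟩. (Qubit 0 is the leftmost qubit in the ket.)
0.2991i|00⟩ + 0.2649i|01⟩ + 0.7306i|10⟩ - 0.5538i|11⟩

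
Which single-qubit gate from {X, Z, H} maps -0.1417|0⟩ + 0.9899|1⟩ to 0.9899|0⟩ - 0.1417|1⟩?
X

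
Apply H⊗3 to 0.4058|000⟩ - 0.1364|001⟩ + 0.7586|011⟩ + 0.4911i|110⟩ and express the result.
(0.3635 + 0.1736i)|000⟩ + (-0.07651 + 0.1736i)|001⟩ + (-0.173 - 0.1736i)|010⟩ + (0.4599 - 0.1736i)|011⟩ + (0.3635 - 0.1736i)|100⟩ + (-0.07651 - 0.1736i)|101⟩ + (-0.173 + 0.1736i)|110⟩ + (0.4599 + 0.1736i)|111⟩

H⊗3 gives amp(|y⟩) = (1/2√2) Σ_x (−1)^(x·y) amp(|x⟩), where x·y is the number of positions in which both x and y have a 1.
|000⟩: (0.4058 - 0.1364 + 0.7586 + 0.4911i)/(2√2) = (0.3635 + 0.1736i)
|001⟩: (0.4058 + 0.1364 - 0.7586 + 0.4911i)/(2√2) = (-0.07651 + 0.1736i)
|010⟩: (0.4058 - 0.1364 - 0.7586 - 0.4911i)/(2√2) = (-0.173 - 0.1736i)
|011⟩: (0.4058 + 0.1364 + 0.7586 - 0.4911i)/(2√2) = (0.4599 - 0.1736i)
|100⟩: (0.4058 - 0.1364 + 0.7586 - 0.4911i)/(2√2) = (0.3635 - 0.1736i)
|101⟩: (0.4058 + 0.1364 - 0.7586 - 0.4911i)/(2√2) = (-0.07651 - 0.1736i)
|110⟩: (0.4058 - 0.1364 - 0.7586 + 0.4911i)/(2√2) = (-0.173 + 0.1736i)
|111⟩: (0.4058 + 0.1364 + 0.7586 + 0.4911i)/(2√2) = (0.4599 + 0.1736i)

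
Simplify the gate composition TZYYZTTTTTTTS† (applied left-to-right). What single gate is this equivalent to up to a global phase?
S†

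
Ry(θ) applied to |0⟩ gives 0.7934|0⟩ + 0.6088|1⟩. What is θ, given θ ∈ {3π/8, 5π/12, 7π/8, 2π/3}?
5π/12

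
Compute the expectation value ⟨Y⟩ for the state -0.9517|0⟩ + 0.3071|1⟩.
0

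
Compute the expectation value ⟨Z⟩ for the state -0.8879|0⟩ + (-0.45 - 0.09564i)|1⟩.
0.5767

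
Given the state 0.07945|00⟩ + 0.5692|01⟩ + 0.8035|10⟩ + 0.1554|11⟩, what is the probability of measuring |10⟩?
0.6456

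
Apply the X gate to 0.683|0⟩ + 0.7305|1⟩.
0.7305|0⟩ + 0.683|1⟩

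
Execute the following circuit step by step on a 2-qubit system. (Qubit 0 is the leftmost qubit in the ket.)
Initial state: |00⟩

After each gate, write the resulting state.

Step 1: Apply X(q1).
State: |01⟩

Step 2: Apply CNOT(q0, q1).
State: |01⟩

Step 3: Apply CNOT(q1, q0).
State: |11⟩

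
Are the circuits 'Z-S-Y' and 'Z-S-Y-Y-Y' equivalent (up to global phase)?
Yes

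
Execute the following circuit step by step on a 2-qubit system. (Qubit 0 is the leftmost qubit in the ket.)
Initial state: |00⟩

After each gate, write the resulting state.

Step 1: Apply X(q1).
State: |01⟩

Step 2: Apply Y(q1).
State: -i|00⟩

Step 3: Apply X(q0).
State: -i|10⟩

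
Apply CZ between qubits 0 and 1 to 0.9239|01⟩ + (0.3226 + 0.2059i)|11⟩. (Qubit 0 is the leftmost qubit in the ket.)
0.9239|01⟩ + (-0.3226 - 0.2059i)|11⟩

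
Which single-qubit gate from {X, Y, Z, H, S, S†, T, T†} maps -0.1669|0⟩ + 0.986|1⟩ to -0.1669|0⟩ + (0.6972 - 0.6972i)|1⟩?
T†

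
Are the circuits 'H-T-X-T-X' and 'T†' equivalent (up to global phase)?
No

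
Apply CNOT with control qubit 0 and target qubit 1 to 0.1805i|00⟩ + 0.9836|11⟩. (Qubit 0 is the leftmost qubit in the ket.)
0.1805i|00⟩ + 0.9836|10⟩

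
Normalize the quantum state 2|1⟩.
|1⟩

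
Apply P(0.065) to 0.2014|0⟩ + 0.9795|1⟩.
0.2014|0⟩ + (0.9774 + 0.06362i)|1⟩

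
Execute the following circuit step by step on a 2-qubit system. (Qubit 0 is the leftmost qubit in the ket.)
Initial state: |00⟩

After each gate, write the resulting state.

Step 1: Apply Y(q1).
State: i|01⟩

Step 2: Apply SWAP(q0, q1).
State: i|10⟩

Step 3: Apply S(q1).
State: i|10⟩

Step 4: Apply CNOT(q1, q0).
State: i|10⟩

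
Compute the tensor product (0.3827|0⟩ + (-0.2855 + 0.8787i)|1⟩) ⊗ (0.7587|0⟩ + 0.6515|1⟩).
0.2904|00⟩ + 0.2493|01⟩ + (-0.2166 + 0.6667i)|10⟩ + (-0.186 + 0.5725i)|11⟩

amp(|b₁b₂…⟩) = product of the factor amplitudes for bits b₁, b₂, …; only kets whose every factor amplitude is nonzero survive.
|00⟩: (0.3827)(0.7587) = 0.2904
|01⟩: (0.3827)(0.6515) = 0.2493
|10⟩: (-0.2855 + 0.8787i)(0.7587) = (-0.2166 + 0.6667i)
|11⟩: (-0.2855 + 0.8787i)(0.6515) = (-0.186 + 0.5725i)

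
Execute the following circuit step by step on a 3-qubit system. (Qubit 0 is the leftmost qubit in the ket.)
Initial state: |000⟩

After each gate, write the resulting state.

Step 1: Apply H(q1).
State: 1/√2|000⟩ + 1/√2|010⟩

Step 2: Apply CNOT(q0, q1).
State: 1/√2|000⟩ + 1/√2|010⟩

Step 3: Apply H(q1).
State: |000⟩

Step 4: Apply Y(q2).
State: i|001⟩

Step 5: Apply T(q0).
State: i|001⟩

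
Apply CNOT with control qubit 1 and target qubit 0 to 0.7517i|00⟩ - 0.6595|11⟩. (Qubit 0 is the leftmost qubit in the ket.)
0.7517i|00⟩ - 0.6595|01⟩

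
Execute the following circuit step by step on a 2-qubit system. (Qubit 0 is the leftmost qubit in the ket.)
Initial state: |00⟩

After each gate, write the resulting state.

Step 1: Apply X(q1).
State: |01⟩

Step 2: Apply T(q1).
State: (1/√2 + (1/√2)i)|01⟩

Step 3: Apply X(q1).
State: (1/√2 + (1/√2)i)|00⟩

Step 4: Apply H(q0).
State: (1/2 + (1/2)i)|00⟩ + (1/2 + (1/2)i)|10⟩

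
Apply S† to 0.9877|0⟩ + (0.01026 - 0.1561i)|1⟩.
0.9877|0⟩ + (-0.1561 - 0.01026i)|1⟩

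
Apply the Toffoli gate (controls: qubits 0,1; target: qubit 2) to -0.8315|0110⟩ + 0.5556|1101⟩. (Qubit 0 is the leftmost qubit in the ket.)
-0.8315|0110⟩ + 0.5556|1111⟩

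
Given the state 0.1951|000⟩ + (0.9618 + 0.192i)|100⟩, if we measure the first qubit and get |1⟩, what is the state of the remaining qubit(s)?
(0.9807 + 0.1958i)|00⟩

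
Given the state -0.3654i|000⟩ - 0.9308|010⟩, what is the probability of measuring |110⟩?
0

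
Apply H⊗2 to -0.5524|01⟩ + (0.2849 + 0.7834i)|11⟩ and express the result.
(-0.1338 + 0.3917i)|00⟩ + (0.1338 - 0.3917i)|01⟩ + (-0.4187 - 0.3917i)|10⟩ + (0.4187 + 0.3917i)|11⟩

H⊗2 gives amp(|y⟩) = (1/2) Σ_x (−1)^(x·y) amp(|x⟩), where x·y is the number of positions in which both x and y have a 1.
|00⟩: (-0.5524 + (0.2849 + 0.7834i))/2 = (-0.1338 + 0.3917i)
|01⟩: (0.5524 - (0.2849 + 0.7834i))/2 = (0.1338 - 0.3917i)
|10⟩: (-0.5524 - (0.2849 + 0.7834i))/2 = (-0.4187 - 0.3917i)
|11⟩: (0.5524 + (0.2849 + 0.7834i))/2 = (0.4187 + 0.3917i)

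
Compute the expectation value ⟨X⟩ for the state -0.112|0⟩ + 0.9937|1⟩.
-0.2226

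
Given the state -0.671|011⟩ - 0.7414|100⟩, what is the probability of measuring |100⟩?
0.5497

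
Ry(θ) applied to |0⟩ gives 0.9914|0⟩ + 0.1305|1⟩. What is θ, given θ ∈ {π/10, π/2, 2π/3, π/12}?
π/12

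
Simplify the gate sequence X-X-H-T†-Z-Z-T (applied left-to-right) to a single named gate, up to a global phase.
H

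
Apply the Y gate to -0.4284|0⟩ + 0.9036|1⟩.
-0.9036i|0⟩ - 0.4284i|1⟩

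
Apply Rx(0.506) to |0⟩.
0.9682|0⟩ - 0.2503i|1⟩

Rx(0.506) = [[cos(θ/2), −i·sin(θ/2)], [−i·sin(θ/2), cos(θ/2)]]; θ = 0.506, cos(θ/2) ≈ 0.968166, sin(θ/2) ≈ 0.25031.
With a = amp(|0⟩) = 1 and b = amp(|1⟩) = 0:
new amp(|0⟩) = (0.968166)·a + (-0.25031i)·b = 0.9682
new amp(|1⟩) = (-0.25031i)·a + (0.968166)·b = -0.2503i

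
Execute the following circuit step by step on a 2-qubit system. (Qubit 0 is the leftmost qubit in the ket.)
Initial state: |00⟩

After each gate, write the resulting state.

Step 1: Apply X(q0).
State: |10⟩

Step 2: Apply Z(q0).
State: -|10⟩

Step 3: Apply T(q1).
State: -|10⟩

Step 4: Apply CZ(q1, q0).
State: -|10⟩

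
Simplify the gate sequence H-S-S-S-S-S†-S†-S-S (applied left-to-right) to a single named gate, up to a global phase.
H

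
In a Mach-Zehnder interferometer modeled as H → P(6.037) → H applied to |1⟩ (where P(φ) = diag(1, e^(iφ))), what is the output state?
(0.01508 + 0.1219i)|0⟩ + (0.9849 - 0.1219i)|1⟩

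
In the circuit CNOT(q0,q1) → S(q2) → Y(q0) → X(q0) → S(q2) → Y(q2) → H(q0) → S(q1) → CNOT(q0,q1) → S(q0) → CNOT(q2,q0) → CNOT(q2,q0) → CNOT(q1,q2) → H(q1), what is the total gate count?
14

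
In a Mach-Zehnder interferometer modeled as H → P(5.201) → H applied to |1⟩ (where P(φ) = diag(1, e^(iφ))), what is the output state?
(0.2653 + 0.4415i)|0⟩ + (0.7347 - 0.4415i)|1⟩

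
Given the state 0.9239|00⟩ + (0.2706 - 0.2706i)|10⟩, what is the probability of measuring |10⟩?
0.1464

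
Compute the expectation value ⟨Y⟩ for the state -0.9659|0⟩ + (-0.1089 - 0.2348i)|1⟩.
0.4536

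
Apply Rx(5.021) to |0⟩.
-0.8074|0⟩ - 0.59i|1⟩

Rx(5.021) = [[cos(θ/2), −i·sin(θ/2)], [−i·sin(θ/2), cos(θ/2)]]; θ = 5.021, cos(θ/2) ≈ -0.807383, sin(θ/2) ≈ 0.590027.
With a = amp(|0⟩) = 1 and b = amp(|1⟩) = 0:
new amp(|0⟩) = (-0.807383)·a + (-0.590027i)·b = -0.8074
new amp(|1⟩) = (-0.590027i)·a + (-0.807383)·b = -0.59i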